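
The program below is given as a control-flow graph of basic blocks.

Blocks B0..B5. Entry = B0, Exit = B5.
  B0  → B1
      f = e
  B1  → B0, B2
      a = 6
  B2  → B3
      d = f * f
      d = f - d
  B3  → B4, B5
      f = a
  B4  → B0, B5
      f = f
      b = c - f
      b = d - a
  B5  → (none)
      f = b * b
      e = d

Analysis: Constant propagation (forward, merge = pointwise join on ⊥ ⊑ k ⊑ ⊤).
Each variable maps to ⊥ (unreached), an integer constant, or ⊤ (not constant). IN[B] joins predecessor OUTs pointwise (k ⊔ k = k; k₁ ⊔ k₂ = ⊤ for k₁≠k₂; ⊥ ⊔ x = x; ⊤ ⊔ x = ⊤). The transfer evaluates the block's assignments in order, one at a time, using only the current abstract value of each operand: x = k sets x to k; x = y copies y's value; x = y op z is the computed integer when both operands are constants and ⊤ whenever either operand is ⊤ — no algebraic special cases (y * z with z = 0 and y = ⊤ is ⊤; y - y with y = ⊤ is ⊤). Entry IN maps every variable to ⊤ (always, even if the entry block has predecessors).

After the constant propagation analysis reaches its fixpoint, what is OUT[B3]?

Fixpoint table:
  B0: | IN=(all ⊤) | OUT=(all ⊤)
  B1: | IN=(all ⊤) | OUT={a:6; rest ⊤}
  B2: | IN={a:6; rest ⊤} | OUT={a:6; rest ⊤}
  B3: | IN={a:6; rest ⊤} | OUT={a:6, f:6; rest ⊤}
  B4: | IN={a:6, f:6; rest ⊤} | OUT={a:6, f:6; rest ⊤}
  B5: | IN={a:6, f:6; rest ⊤} | OUT={a:6; rest ⊤}

Merge at B3: IN[B3] = OUT[B2] = {a: 6, b: ⊤, c: ⊤, d: ⊤, e: ⊤, f: ⊤}
Applying B3's transfer function to that IN value gives OUT[B3] (row B3 above).

Answer: {a: 6, b: ⊤, c: ⊤, d: ⊤, e: ⊤, f: 6}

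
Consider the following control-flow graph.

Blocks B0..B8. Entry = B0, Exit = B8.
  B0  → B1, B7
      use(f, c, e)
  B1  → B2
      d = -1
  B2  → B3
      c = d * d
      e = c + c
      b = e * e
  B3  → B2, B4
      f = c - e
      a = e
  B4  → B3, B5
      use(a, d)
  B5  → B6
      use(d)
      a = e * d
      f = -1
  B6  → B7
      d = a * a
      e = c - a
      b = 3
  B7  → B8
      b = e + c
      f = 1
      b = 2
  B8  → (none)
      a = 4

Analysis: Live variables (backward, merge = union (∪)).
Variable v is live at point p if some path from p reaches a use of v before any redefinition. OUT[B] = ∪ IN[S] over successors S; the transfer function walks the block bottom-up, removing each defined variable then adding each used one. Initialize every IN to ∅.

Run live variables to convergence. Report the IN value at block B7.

Per-block solution:
  B0:  IN={c, e, f}  OUT={c, e}
  B1:  IN={}  OUT={d}
  B2:  IN={d}  OUT={c, d, e}
  B3:  IN={c, d, e}  OUT={a, c, d, e}
  B4:  IN={a, c, d, e}  OUT={c, d, e}
  B5:  IN={c, d, e}  OUT={a, c}
  B6:  IN={a, c}  OUT={c, e}
  B7:  IN={c, e}  OUT={}
  B8:  IN={}  OUT={}

Merge at B7: OUT[B7] = IN[B8] = {}
Applying B7's transfer function to that OUT value gives IN[B7] (row B7 above).

Answer: {c, e}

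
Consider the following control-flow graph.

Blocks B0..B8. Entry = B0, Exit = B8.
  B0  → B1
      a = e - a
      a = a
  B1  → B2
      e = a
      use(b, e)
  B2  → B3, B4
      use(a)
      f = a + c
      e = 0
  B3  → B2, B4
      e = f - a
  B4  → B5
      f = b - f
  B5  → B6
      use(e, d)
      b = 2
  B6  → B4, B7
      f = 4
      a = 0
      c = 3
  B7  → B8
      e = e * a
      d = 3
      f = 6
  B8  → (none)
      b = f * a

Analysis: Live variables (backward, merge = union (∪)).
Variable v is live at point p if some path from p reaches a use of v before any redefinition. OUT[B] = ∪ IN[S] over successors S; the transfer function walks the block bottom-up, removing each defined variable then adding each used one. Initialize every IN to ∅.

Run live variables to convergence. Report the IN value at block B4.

Answer: {b, d, e, f}

Derivation:
Fixpoint table:
  B0: | IN={a, b, c, d, e} | OUT={a, b, c, d}
  B1: | IN={a, b, c, d} | OUT={a, b, c, d}
  B2: | IN={a, b, c, d} | OUT={a, b, c, d, e, f}
  B3: | IN={a, b, c, d, f} | OUT={a, b, c, d, e, f}
  B4: | IN={b, d, e, f} | OUT={d, e}
  B5: | IN={d, e} | OUT={b, d, e}
  B6: | IN={b, d, e} | OUT={a, b, d, e, f}
  B7: | IN={a, e} | OUT={a, f}
  B8: | IN={a, f} | OUT={}

Merge at B4: OUT[B4] = IN[B5] = {d, e}
Applying B4's transfer function to that OUT value gives IN[B4] (row B4 above).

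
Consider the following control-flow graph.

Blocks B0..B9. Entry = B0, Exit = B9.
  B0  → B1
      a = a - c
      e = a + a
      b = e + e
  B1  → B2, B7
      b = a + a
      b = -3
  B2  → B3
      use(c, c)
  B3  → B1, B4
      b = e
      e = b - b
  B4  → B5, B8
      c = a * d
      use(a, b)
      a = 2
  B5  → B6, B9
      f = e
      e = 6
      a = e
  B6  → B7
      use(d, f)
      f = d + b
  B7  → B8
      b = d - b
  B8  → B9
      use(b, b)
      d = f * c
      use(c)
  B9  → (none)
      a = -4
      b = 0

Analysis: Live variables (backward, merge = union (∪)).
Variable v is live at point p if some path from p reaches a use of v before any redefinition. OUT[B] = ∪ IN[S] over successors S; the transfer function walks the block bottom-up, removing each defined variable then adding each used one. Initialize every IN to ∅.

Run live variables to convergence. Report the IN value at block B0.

Answer: {a, c, d, f}

Working:
Per-block solution:
  B0: | IN={a, c, d, f} | OUT={a, c, d, e, f}
  B1: | IN={a, c, d, e, f} | OUT={a, b, c, d, e, f}
  B2: | IN={a, c, d, e, f} | OUT={a, c, d, e, f}
  B3: | IN={a, c, d, e, f} | OUT={a, b, c, d, e, f}
  B4: | IN={a, b, d, e, f} | OUT={b, c, d, e, f}
  B5: | IN={b, c, d, e} | OUT={b, c, d, f}
  B6: | IN={b, c, d, f} | OUT={b, c, d, f}
  B7: | IN={b, c, d, f} | OUT={b, c, f}
  B8: | IN={b, c, f} | OUT={}
  B9: | IN={} | OUT={}

Merge at B0: OUT[B0] = IN[B1] = {a, c, d, e, f}
Applying B0's transfer function to that OUT value gives IN[B0] (row B0 above).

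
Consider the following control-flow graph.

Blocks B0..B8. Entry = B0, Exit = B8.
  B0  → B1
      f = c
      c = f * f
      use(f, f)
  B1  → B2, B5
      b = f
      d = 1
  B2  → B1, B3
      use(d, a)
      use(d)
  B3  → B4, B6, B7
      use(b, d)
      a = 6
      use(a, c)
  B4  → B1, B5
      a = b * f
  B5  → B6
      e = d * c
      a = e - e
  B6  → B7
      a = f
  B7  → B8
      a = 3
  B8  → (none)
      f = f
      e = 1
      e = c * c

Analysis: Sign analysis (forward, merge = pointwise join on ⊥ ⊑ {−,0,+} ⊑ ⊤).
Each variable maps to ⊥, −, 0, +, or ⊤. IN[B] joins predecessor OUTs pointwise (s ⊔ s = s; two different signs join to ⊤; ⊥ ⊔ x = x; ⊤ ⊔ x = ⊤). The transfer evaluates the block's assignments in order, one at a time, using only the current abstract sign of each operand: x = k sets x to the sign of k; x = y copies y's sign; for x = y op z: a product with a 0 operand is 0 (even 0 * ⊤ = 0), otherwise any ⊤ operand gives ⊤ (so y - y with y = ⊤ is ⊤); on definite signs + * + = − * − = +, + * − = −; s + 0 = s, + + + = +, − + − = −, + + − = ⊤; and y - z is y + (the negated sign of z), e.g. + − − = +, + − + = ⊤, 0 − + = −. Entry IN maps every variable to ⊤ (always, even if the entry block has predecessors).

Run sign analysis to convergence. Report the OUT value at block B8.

Answer: {a: +, b: ⊤, c: ⊤, d: +, e: ⊤, f: ⊤}

Trace:
Converged values:
  B0: | IN=(all ⊤) | OUT=(all ⊤)
  B1: | IN=(all ⊤) | OUT={d:+; rest ⊤}
  B2: | IN={d:+; rest ⊤} | OUT={d:+; rest ⊤}
  B3: | IN={d:+; rest ⊤} | OUT={a:+, d:+; rest ⊤}
  B4: | IN={a:+, d:+; rest ⊤} | OUT={d:+; rest ⊤}
  B5: | IN={d:+; rest ⊤} | OUT={d:+; rest ⊤}
  B6: | IN={d:+; rest ⊤} | OUT={d:+; rest ⊤}
  B7: | IN={d:+; rest ⊤} | OUT={a:+, d:+; rest ⊤}
  B8: | IN={a:+, d:+; rest ⊤} | OUT={a:+, d:+; rest ⊤}

Merge at B8: IN[B8] = OUT[B7] = {a: +, b: ⊤, c: ⊤, d: +, e: ⊤, f: ⊤}
Applying B8's transfer function to that IN value gives OUT[B8] (row B8 above).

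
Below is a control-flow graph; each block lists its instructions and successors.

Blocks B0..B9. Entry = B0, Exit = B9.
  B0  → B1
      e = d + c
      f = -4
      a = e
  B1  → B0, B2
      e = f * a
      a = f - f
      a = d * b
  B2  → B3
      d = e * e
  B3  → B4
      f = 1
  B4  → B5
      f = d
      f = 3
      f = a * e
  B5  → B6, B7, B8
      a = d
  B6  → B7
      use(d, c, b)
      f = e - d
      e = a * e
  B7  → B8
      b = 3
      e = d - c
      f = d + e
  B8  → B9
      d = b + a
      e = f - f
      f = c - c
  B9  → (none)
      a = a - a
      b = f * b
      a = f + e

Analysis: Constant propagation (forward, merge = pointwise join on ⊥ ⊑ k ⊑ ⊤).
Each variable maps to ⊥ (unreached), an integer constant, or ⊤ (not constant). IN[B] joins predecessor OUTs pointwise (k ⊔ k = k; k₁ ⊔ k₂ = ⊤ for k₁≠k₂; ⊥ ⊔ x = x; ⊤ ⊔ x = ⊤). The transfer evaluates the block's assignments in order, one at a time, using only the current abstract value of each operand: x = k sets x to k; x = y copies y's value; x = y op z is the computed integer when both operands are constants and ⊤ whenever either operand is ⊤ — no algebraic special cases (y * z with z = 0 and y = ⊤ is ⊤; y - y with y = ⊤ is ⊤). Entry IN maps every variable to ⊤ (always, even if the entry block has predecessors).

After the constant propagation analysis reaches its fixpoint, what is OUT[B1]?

Converged values:
  B0:  IN=(all ⊤)  OUT={f:-4; rest ⊤}
  B1:  IN={f:-4; rest ⊤}  OUT={f:-4; rest ⊤}
  B2:  IN={f:-4; rest ⊤}  OUT={f:-4; rest ⊤}
  B3:  IN={f:-4; rest ⊤}  OUT={f:1; rest ⊤}
  B4:  IN={f:1; rest ⊤}  OUT=(all ⊤)
  B5:  IN=(all ⊤)  OUT=(all ⊤)
  B6:  IN=(all ⊤)  OUT=(all ⊤)
  B7:  IN=(all ⊤)  OUT={b:3; rest ⊤}
  B8:  IN=(all ⊤)  OUT=(all ⊤)
  B9:  IN=(all ⊤)  OUT=(all ⊤)

Merge at B1: IN[B1] = OUT[B0] = {a: ⊤, b: ⊤, c: ⊤, d: ⊤, e: ⊤, f: -4}
Applying B1's transfer function to that IN value gives OUT[B1] (row B1 above).

Answer: {a: ⊤, b: ⊤, c: ⊤, d: ⊤, e: ⊤, f: -4}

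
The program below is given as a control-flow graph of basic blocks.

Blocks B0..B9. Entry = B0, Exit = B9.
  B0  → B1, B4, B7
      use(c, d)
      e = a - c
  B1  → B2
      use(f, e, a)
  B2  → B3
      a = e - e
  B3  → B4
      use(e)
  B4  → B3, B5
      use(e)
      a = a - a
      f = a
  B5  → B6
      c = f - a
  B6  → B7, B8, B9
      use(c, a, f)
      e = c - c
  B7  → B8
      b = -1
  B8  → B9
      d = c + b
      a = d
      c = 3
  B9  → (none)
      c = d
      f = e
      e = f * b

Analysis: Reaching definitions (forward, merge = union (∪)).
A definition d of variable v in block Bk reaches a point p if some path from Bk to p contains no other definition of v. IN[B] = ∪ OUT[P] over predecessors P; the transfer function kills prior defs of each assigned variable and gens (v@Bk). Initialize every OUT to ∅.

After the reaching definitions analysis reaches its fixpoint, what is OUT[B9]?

Fixpoint table:
  B0:  IN={}  OUT={e@B0}
  B1:  IN={e@B0}  OUT={e@B0}
  B2:  IN={e@B0}  OUT={a@B2, e@B0}
  B3:  IN={a@B2, a@B4, e@B0, f@B4}  OUT={a@B2, a@B4, e@B0, f@B4}
  B4:  IN={a@B2, a@B4, e@B0, f@B4}  OUT={a@B4, e@B0, f@B4}
  B5:  IN={a@B4, e@B0, f@B4}  OUT={a@B4, c@B5, e@B0, f@B4}
  B6:  IN={a@B4, c@B5, e@B0, f@B4}  OUT={a@B4, c@B5, e@B6, f@B4}
  B7:  IN={a@B4, c@B5, e@B0, e@B6, f@B4}  OUT={a@B4, b@B7, c@B5, e@B0, e@B6, f@B4}
  B8:  IN={a@B4, b@B7, c@B5, e@B0, e@B6, f@B4}  OUT={a@B8, b@B7, c@B8, d@B8, e@B0, e@B6, f@B4}
  B9:  IN={a@B4, a@B8, b@B7, c@B5, c@B8, d@B8, e@B0, e@B6, f@B4}  OUT={a@B4, a@B8, b@B7, c@B9, d@B8, e@B9, f@B9}

Merge at B9: IN[B9] = OUT[B6] ⊔ OUT[B8] = {a@B4, a@B8, b@B7, c@B5, c@B8, d@B8, e@B0, e@B6, f@B4}
Applying B9's transfer function to that IN value gives OUT[B9] (row B9 above).

Answer: {a@B4, a@B8, b@B7, c@B9, d@B8, e@B9, f@B9}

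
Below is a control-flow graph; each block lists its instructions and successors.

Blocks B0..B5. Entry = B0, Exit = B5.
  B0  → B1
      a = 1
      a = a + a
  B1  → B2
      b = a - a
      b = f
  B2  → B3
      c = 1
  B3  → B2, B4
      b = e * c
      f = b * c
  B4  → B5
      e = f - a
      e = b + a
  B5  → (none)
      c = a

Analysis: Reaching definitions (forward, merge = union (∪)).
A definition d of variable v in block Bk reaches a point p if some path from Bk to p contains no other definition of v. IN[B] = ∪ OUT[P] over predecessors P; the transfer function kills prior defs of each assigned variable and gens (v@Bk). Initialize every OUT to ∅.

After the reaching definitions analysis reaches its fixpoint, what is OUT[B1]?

Answer: {a@B0, b@B1}

Trace:
Per-block solution:
  B0:   IN={}   OUT={a@B0}
  B1:   IN={a@B0}   OUT={a@B0, b@B1}
  B2:   IN={a@B0, b@B1, b@B3, c@B2, f@B3}   OUT={a@B0, b@B1, b@B3, c@B2, f@B3}
  B3:   IN={a@B0, b@B1, b@B3, c@B2, f@B3}   OUT={a@B0, b@B3, c@B2, f@B3}
  B4:   IN={a@B0, b@B3, c@B2, f@B3}   OUT={a@B0, b@B3, c@B2, e@B4, f@B3}
  B5:   IN={a@B0, b@B3, c@B2, e@B4, f@B3}   OUT={a@B0, b@B3, c@B5, e@B4, f@B3}

Merge at B1: IN[B1] = OUT[B0] = {a@B0}
Applying B1's transfer function to that IN value gives OUT[B1] (row B1 above).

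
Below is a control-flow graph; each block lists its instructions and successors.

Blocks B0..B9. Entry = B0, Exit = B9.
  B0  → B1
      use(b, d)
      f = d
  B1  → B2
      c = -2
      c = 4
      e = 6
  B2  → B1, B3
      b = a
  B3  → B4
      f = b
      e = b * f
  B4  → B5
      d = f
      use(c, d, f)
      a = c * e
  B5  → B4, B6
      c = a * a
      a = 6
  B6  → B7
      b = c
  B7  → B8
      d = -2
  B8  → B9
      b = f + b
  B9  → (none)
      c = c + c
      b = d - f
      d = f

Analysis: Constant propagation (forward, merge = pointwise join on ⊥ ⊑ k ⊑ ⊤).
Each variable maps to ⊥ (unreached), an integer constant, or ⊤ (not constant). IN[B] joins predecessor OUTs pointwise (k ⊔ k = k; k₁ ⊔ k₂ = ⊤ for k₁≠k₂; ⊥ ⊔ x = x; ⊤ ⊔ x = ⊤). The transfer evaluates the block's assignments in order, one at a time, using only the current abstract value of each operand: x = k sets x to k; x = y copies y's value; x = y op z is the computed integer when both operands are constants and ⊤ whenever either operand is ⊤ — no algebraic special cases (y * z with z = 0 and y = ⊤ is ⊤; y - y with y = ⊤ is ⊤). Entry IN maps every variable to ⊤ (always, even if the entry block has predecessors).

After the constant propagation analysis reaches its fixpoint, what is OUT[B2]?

Per-block solution:
  B0: | IN=(all ⊤) | OUT=(all ⊤)
  B1: | IN=(all ⊤) | OUT={c:4, e:6; rest ⊤}
  B2: | IN={c:4, e:6; rest ⊤} | OUT={c:4, e:6; rest ⊤}
  B3: | IN={c:4, e:6; rest ⊤} | OUT={c:4; rest ⊤}
  B4: | IN=(all ⊤) | OUT=(all ⊤)
  B5: | IN=(all ⊤) | OUT={a:6; rest ⊤}
  B6: | IN={a:6; rest ⊤} | OUT={a:6; rest ⊤}
  B7: | IN={a:6; rest ⊤} | OUT={a:6, d:-2; rest ⊤}
  B8: | IN={a:6, d:-2; rest ⊤} | OUT={a:6, d:-2; rest ⊤}
  B9: | IN={a:6, d:-2; rest ⊤} | OUT={a:6; rest ⊤}

Merge at B2: IN[B2] = OUT[B1] = {a: ⊤, b: ⊤, c: 4, d: ⊤, e: 6, f: ⊤}
Applying B2's transfer function to that IN value gives OUT[B2] (row B2 above).

Answer: {a: ⊤, b: ⊤, c: 4, d: ⊤, e: 6, f: ⊤}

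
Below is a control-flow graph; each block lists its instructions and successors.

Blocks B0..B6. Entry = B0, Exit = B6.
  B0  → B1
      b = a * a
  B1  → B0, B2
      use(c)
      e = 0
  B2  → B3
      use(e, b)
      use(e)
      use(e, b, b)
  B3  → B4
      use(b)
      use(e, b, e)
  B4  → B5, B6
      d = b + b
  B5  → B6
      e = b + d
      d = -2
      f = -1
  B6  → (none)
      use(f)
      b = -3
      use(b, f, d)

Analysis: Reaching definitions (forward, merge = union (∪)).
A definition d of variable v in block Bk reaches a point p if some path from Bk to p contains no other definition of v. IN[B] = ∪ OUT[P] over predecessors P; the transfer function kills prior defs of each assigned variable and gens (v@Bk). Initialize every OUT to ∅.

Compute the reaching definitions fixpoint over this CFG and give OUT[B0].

Per-block solution:
  B0: | IN={b@B0, e@B1} | OUT={b@B0, e@B1}
  B1: | IN={b@B0, e@B1} | OUT={b@B0, e@B1}
  B2: | IN={b@B0, e@B1} | OUT={b@B0, e@B1}
  B3: | IN={b@B0, e@B1} | OUT={b@B0, e@B1}
  B4: | IN={b@B0, e@B1} | OUT={b@B0, d@B4, e@B1}
  B5: | IN={b@B0, d@B4, e@B1} | OUT={b@B0, d@B5, e@B5, f@B5}
  B6: | IN={b@B0, d@B4, d@B5, e@B1, e@B5, f@B5} | OUT={b@B6, d@B4, d@B5, e@B1, e@B5, f@B5}

Merge at B0 (entry node, so the boundary value {} is joined with the incoming edge(s)): IN[B0] = {} ⊔ OUT[B1] = {b@B0, e@B1}
Applying B0's transfer function to that IN value gives OUT[B0] (row B0 above).

Answer: {b@B0, e@B1}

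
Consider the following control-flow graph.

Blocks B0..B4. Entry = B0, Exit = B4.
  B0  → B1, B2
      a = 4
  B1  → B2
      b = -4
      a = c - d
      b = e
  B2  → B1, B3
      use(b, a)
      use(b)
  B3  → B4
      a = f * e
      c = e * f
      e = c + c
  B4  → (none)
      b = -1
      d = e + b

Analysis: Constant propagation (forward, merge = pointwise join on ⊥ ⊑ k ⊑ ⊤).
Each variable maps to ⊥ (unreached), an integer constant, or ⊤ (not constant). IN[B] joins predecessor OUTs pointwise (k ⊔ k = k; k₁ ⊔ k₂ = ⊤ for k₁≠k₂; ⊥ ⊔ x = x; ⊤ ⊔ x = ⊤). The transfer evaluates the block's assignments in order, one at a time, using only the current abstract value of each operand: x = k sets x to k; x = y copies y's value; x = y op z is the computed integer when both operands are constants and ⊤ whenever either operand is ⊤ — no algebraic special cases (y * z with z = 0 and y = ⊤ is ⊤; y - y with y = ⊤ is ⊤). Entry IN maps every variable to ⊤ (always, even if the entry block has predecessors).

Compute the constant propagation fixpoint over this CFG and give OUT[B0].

Answer: {a: 4, b: ⊤, c: ⊤, d: ⊤, e: ⊤, f: ⊤}

Trace:
Converged values:
  B0: | IN=(all ⊤) | OUT={a:4; rest ⊤}
  B1: | IN=(all ⊤) | OUT=(all ⊤)
  B2: | IN=(all ⊤) | OUT=(all ⊤)
  B3: | IN=(all ⊤) | OUT=(all ⊤)
  B4: | IN=(all ⊤) | OUT={b:-1; rest ⊤}

B0 is the boundary node: IN[B0] = {a: ⊤, b: ⊤, c: ⊤, d: ⊤, e: ⊤, f: ⊤}
Applying B0's transfer function to that IN value gives OUT[B0] (row B0 above).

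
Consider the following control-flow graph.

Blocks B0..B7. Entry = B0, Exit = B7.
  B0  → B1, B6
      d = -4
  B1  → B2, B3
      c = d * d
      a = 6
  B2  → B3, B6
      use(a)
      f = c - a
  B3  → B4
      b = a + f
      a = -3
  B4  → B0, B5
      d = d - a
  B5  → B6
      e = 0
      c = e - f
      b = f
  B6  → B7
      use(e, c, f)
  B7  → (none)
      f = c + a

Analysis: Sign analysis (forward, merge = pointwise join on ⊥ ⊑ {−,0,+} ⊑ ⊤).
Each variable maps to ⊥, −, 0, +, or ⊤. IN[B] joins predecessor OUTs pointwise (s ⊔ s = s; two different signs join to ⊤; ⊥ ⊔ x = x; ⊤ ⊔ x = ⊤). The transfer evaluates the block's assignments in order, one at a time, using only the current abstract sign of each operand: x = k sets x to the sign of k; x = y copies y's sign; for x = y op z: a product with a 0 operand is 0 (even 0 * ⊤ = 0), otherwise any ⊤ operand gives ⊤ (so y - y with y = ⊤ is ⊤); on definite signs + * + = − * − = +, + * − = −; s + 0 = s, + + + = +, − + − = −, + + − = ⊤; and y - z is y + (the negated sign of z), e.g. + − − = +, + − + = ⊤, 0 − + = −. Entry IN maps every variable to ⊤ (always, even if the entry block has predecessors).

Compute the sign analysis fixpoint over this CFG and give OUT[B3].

Answer: {a: -, b: ⊤, c: +, d: -, e: ⊤, f: ⊤}

Working:
Per-block solution:
  B0:   IN=(all ⊤)   OUT={d:-; rest ⊤}
  B1:   IN={d:-; rest ⊤}   OUT={a:+, c:+, d:-; rest ⊤}
  B2:   IN={a:+, c:+, d:-; rest ⊤}   OUT={a:+, c:+, d:-; rest ⊤}
  B3:   IN={a:+, c:+, d:-; rest ⊤}   OUT={a:-, c:+, d:-; rest ⊤}
  B4:   IN={a:-, c:+, d:-; rest ⊤}   OUT={a:-, c:+; rest ⊤}
  B5:   IN={a:-, c:+; rest ⊤}   OUT={a:-, e:0; rest ⊤}
  B6:   IN=(all ⊤)   OUT=(all ⊤)
  B7:   IN=(all ⊤)   OUT=(all ⊤)

Merge at B3: IN[B3] = OUT[B1] ⊔ OUT[B2] = {a: +, b: ⊤, c: +, d: -, e: ⊤, f: ⊤}
Applying B3's transfer function to that IN value gives OUT[B3] (row B3 above).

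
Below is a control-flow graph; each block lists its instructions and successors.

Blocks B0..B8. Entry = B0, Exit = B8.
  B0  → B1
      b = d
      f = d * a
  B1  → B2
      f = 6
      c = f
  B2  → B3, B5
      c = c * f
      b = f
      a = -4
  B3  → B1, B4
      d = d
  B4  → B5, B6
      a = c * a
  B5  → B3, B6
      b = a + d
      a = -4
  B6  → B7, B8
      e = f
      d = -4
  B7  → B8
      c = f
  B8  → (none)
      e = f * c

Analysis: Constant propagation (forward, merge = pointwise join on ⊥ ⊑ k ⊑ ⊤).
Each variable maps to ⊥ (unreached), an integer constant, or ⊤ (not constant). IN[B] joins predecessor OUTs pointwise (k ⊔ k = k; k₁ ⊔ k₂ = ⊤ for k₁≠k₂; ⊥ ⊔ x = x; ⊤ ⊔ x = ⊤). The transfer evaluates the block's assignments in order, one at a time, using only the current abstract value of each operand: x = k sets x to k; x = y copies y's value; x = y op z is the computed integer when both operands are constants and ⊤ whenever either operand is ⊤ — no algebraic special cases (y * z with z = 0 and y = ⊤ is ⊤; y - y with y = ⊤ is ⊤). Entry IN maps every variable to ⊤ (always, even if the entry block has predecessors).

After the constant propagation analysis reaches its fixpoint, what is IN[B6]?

Fixpoint table:
  B0:  IN=(all ⊤)  OUT=(all ⊤)
  B1:  IN=(all ⊤)  OUT={c:6, f:6; rest ⊤}
  B2:  IN={c:6, f:6; rest ⊤}  OUT={a:-4, b:6, c:36, f:6; rest ⊤}
  B3:  IN={a:-4, c:36, f:6; rest ⊤}  OUT={a:-4, c:36, f:6; rest ⊤}
  B4:  IN={a:-4, c:36, f:6; rest ⊤}  OUT={a:-144, c:36, f:6; rest ⊤}
  B5:  IN={c:36, f:6; rest ⊤}  OUT={a:-4, c:36, f:6; rest ⊤}
  B6:  IN={c:36, f:6; rest ⊤}  OUT={c:36, d:-4, e:6, f:6; rest ⊤}
  B7:  IN={c:36, d:-4, e:6, f:6; rest ⊤}  OUT={c:6, d:-4, e:6, f:6; rest ⊤}
  B8:  IN={d:-4, e:6, f:6; rest ⊤}  OUT={d:-4, f:6; rest ⊤}

Merge at B6: IN[B6] = OUT[B4] ⊔ OUT[B5] = {a: ⊤, b: ⊤, c: 36, d: ⊤, e: ⊤, f: 6}

Answer: {a: ⊤, b: ⊤, c: 36, d: ⊤, e: ⊤, f: 6}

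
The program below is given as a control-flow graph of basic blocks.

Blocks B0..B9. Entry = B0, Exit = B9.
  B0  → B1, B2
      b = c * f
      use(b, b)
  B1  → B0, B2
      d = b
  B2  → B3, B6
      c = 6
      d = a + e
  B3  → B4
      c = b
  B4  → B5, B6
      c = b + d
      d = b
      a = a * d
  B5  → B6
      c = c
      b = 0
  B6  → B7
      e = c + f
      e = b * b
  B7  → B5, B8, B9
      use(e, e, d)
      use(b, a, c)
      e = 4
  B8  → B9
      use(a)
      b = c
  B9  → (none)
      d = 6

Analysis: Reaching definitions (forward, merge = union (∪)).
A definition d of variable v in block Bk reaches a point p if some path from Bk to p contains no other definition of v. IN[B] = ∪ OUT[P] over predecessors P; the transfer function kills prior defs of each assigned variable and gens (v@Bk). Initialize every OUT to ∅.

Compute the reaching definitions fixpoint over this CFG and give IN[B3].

Per-block solution:
  B0:  IN={b@B0, d@B1}  OUT={b@B0, d@B1}
  B1:  IN={b@B0, d@B1}  OUT={b@B0, d@B1}
  B2:  IN={b@B0, d@B1}  OUT={b@B0, c@B2, d@B2}
  B3:  IN={b@B0, c@B2, d@B2}  OUT={b@B0, c@B3, d@B2}
  B4:  IN={b@B0, c@B3, d@B2}  OUT={a@B4, b@B0, c@B4, d@B4}
  B5:  IN={a@B4, b@B0, b@B5, c@B2, c@B4, c@B5, d@B2, d@B4, e@B7}  OUT={a@B4, b@B5, c@B5, d@B2, d@B4, e@B7}
  B6:  IN={a@B4, b@B0, b@B5, c@B2, c@B4, c@B5, d@B2, d@B4, e@B7}  OUT={a@B4, b@B0, b@B5, c@B2, c@B4, c@B5, d@B2, d@B4, e@B6}
  B7:  IN={a@B4, b@B0, b@B5, c@B2, c@B4, c@B5, d@B2, d@B4, e@B6}  OUT={a@B4, b@B0, b@B5, c@B2, c@B4, c@B5, d@B2, d@B4, e@B7}
  B8:  IN={a@B4, b@B0, b@B5, c@B2, c@B4, c@B5, d@B2, d@B4, e@B7}  OUT={a@B4, b@B8, c@B2, c@B4, c@B5, d@B2, d@B4, e@B7}
  B9:  IN={a@B4, b@B0, b@B5, b@B8, c@B2, c@B4, c@B5, d@B2, d@B4, e@B7}  OUT={a@B4, b@B0, b@B5, b@B8, c@B2, c@B4, c@B5, d@B9, e@B7}

Merge at B3: IN[B3] = OUT[B2] = {b@B0, c@B2, d@B2}

Answer: {b@B0, c@B2, d@B2}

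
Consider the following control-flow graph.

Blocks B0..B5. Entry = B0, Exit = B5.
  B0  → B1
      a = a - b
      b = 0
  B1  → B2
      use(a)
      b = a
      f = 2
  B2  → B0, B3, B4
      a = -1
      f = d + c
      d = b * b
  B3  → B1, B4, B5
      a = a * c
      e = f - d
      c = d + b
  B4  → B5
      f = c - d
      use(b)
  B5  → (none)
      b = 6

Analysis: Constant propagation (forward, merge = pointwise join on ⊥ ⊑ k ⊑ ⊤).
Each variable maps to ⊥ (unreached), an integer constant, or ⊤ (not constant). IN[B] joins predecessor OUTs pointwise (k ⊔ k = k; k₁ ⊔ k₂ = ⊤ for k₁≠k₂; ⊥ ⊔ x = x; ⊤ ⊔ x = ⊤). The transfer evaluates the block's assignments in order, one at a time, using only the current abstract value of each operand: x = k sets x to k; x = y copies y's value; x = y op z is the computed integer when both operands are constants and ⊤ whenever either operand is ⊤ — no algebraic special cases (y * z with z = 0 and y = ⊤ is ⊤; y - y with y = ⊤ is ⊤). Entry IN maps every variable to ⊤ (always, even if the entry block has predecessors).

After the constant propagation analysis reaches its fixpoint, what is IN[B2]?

Per-block solution:
  B0: | IN=(all ⊤) | OUT={b:0; rest ⊤}
  B1: | IN=(all ⊤) | OUT={f:2; rest ⊤}
  B2: | IN={f:2; rest ⊤} | OUT={a:-1; rest ⊤}
  B3: | IN={a:-1; rest ⊤} | OUT=(all ⊤)
  B4: | IN=(all ⊤) | OUT=(all ⊤)
  B5: | IN=(all ⊤) | OUT={b:6; rest ⊤}

Merge at B2: IN[B2] = OUT[B1] = {a: ⊤, b: ⊤, c: ⊤, d: ⊤, e: ⊤, f: 2}

Answer: {a: ⊤, b: ⊤, c: ⊤, d: ⊤, e: ⊤, f: 2}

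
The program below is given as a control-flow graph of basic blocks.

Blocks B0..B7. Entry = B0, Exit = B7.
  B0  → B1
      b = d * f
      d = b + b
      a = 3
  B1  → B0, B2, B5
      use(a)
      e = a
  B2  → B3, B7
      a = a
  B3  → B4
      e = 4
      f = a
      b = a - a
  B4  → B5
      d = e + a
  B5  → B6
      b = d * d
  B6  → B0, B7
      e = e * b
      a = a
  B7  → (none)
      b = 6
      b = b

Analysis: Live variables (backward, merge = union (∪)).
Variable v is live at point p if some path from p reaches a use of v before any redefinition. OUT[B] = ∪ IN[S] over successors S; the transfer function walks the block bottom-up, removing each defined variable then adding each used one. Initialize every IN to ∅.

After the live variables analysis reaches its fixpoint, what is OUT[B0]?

Converged values:
  B0:   IN={d, f}   OUT={a, d, f}
  B1:   IN={a, d, f}   OUT={a, d, e, f}
  B2:   IN={a}   OUT={a}
  B3:   IN={a}   OUT={a, e, f}
  B4:   IN={a, e, f}   OUT={a, d, e, f}
  B5:   IN={a, d, e, f}   OUT={a, b, d, e, f}
  B6:   IN={a, b, d, e, f}   OUT={d, f}
  B7:   IN={}   OUT={}

Merge at B0: OUT[B0] = IN[B1] = {a, d, f}

Answer: {a, d, f}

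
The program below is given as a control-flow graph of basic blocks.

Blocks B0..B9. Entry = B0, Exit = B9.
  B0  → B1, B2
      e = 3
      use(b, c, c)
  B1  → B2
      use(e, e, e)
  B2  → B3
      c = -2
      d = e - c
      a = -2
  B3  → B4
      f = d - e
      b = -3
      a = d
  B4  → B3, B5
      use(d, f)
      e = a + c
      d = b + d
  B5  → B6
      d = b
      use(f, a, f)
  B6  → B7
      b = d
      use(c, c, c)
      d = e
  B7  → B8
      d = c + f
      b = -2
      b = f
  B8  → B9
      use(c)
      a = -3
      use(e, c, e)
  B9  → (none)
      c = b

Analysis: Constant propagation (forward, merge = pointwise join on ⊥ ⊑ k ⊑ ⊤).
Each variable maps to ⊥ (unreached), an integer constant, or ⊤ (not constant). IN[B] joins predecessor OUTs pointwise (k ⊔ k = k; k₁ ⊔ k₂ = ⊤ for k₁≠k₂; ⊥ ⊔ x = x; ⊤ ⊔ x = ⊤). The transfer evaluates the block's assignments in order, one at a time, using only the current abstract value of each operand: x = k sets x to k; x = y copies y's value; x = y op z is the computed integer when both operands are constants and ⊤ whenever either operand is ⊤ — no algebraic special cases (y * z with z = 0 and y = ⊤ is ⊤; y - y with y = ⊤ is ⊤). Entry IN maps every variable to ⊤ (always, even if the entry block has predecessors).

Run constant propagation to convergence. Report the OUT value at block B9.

Answer: {a: -3, b: ⊤, c: ⊤, d: ⊤, e: ⊤, f: ⊤}

Trace:
Converged values:
  B0: | IN=(all ⊤) | OUT={e:3; rest ⊤}
  B1: | IN={e:3; rest ⊤} | OUT={e:3; rest ⊤}
  B2: | IN={e:3; rest ⊤} | OUT={a:-2, c:-2, d:5, e:3; rest ⊤}
  B3: | IN={c:-2; rest ⊤} | OUT={b:-3, c:-2; rest ⊤}
  B4: | IN={b:-3, c:-2; rest ⊤} | OUT={b:-3, c:-2; rest ⊤}
  B5: | IN={b:-3, c:-2; rest ⊤} | OUT={b:-3, c:-2, d:-3; rest ⊤}
  B6: | IN={b:-3, c:-2, d:-3; rest ⊤} | OUT={b:-3, c:-2; rest ⊤}
  B7: | IN={b:-3, c:-2; rest ⊤} | OUT={c:-2; rest ⊤}
  B8: | IN={c:-2; rest ⊤} | OUT={a:-3, c:-2; rest ⊤}
  B9: | IN={a:-3, c:-2; rest ⊤} | OUT={a:-3; rest ⊤}

Merge at B9: IN[B9] = OUT[B8] = {a: -3, b: ⊤, c: -2, d: ⊤, e: ⊤, f: ⊤}
Applying B9's transfer function to that IN value gives OUT[B9] (row B9 above).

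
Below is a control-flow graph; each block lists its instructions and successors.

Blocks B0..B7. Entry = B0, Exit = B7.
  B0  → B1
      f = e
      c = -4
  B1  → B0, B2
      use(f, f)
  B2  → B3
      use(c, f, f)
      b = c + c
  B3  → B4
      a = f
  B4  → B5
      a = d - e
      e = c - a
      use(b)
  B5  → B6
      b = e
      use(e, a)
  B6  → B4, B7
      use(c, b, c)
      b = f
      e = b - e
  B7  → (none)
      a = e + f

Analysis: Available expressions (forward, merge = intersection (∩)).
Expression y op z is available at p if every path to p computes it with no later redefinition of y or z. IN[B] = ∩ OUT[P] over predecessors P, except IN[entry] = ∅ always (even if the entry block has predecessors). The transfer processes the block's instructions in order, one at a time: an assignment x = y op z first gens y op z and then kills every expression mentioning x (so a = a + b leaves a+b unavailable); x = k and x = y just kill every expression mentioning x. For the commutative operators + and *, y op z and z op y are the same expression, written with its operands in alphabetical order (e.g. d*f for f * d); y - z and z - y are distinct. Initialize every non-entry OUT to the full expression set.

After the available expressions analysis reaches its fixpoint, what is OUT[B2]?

Per-block solution:
  B0:   IN={}   OUT={}
  B1:   IN={}   OUT={}
  B2:   IN={}   OUT={c+c}
  B3:   IN={c+c}   OUT={c+c}
  B4:   IN={c+c}   OUT={c+c, c-a}
  B5:   IN={c+c, c-a}   OUT={c+c, c-a}
  B6:   IN={c+c, c-a}   OUT={c+c, c-a}
  B7:   IN={c+c, c-a}   OUT={c+c, e+f}

Merge at B2: IN[B2] = OUT[B1] = {}
Applying B2's transfer function to that IN value gives OUT[B2] (row B2 above).

Answer: {c+c}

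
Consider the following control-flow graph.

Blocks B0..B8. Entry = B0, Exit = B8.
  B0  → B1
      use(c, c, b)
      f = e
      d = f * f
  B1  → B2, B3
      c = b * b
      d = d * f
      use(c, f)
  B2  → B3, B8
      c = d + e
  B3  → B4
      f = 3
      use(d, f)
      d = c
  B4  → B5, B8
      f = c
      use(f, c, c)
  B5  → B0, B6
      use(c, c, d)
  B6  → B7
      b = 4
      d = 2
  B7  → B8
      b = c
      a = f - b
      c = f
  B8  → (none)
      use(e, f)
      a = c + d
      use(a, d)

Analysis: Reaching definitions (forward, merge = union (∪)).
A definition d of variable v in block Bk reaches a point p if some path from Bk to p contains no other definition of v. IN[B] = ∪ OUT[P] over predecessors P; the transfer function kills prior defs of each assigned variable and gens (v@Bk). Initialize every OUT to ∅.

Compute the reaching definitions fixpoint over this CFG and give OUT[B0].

Answer: {c@B1, c@B2, d@B0, f@B0}

Trace:
Per-block solution:
  B0:   IN={c@B1, c@B2, d@B3, f@B4}   OUT={c@B1, c@B2, d@B0, f@B0}
  B1:   IN={c@B1, c@B2, d@B0, f@B0}   OUT={c@B1, d@B1, f@B0}
  B2:   IN={c@B1, d@B1, f@B0}   OUT={c@B2, d@B1, f@B0}
  B3:   IN={c@B1, c@B2, d@B1, f@B0}   OUT={c@B1, c@B2, d@B3, f@B3}
  B4:   IN={c@B1, c@B2, d@B3, f@B3}   OUT={c@B1, c@B2, d@B3, f@B4}
  B5:   IN={c@B1, c@B2, d@B3, f@B4}   OUT={c@B1, c@B2, d@B3, f@B4}
  B6:   IN={c@B1, c@B2, d@B3, f@B4}   OUT={b@B6, c@B1, c@B2, d@B6, f@B4}
  B7:   IN={b@B6, c@B1, c@B2, d@B6, f@B4}   OUT={a@B7, b@B7, c@B7, d@B6, f@B4}
  B8:   IN={a@B7, b@B7, c@B1, c@B2, c@B7, d@B1, d@B3, d@B6, f@B0, f@B4}   OUT={a@B8, b@B7, c@B1, c@B2, c@B7, d@B1, d@B3, d@B6, f@B0, f@B4}

Merge at B0 (entry node, so the boundary value {} is joined with the incoming edge(s)): IN[B0] = {} ⊔ OUT[B5] = {c@B1, c@B2, d@B3, f@B4}
Applying B0's transfer function to that IN value gives OUT[B0] (row B0 above).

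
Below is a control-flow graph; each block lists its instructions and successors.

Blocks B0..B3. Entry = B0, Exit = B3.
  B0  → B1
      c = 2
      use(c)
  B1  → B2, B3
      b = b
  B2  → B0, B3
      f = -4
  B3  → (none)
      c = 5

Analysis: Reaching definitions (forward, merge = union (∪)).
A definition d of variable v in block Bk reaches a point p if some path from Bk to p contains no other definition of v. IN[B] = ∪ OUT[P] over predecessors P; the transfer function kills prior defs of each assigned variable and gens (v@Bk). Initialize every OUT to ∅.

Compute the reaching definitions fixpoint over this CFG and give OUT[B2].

Per-block solution:
  B0:  IN={b@B1, c@B0, f@B2}  OUT={b@B1, c@B0, f@B2}
  B1:  IN={b@B1, c@B0, f@B2}  OUT={b@B1, c@B0, f@B2}
  B2:  IN={b@B1, c@B0, f@B2}  OUT={b@B1, c@B0, f@B2}
  B3:  IN={b@B1, c@B0, f@B2}  OUT={b@B1, c@B3, f@B2}

Merge at B2: IN[B2] = OUT[B1] = {b@B1, c@B0, f@B2}
Applying B2's transfer function to that IN value gives OUT[B2] (row B2 above).

Answer: {b@B1, c@B0, f@B2}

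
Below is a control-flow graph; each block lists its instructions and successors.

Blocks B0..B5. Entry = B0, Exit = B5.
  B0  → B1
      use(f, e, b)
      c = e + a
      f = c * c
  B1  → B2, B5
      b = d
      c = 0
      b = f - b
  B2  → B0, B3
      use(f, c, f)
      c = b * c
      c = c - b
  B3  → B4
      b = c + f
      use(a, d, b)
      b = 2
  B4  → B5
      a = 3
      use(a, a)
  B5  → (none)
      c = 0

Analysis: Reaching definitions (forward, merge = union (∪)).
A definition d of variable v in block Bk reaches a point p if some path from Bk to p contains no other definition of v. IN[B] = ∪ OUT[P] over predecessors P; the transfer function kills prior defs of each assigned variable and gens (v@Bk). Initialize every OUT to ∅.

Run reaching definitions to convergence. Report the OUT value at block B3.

Converged values:
  B0: | IN={b@B1, c@B2, f@B0} | OUT={b@B1, c@B0, f@B0}
  B1: | IN={b@B1, c@B0, f@B0} | OUT={b@B1, c@B1, f@B0}
  B2: | IN={b@B1, c@B1, f@B0} | OUT={b@B1, c@B2, f@B0}
  B3: | IN={b@B1, c@B2, f@B0} | OUT={b@B3, c@B2, f@B0}
  B4: | IN={b@B3, c@B2, f@B0} | OUT={a@B4, b@B3, c@B2, f@B0}
  B5: | IN={a@B4, b@B1, b@B3, c@B1, c@B2, f@B0} | OUT={a@B4, b@B1, b@B3, c@B5, f@B0}

Merge at B3: IN[B3] = OUT[B2] = {b@B1, c@B2, f@B0}
Applying B3's transfer function to that IN value gives OUT[B3] (row B3 above).

Answer: {b@B3, c@B2, f@B0}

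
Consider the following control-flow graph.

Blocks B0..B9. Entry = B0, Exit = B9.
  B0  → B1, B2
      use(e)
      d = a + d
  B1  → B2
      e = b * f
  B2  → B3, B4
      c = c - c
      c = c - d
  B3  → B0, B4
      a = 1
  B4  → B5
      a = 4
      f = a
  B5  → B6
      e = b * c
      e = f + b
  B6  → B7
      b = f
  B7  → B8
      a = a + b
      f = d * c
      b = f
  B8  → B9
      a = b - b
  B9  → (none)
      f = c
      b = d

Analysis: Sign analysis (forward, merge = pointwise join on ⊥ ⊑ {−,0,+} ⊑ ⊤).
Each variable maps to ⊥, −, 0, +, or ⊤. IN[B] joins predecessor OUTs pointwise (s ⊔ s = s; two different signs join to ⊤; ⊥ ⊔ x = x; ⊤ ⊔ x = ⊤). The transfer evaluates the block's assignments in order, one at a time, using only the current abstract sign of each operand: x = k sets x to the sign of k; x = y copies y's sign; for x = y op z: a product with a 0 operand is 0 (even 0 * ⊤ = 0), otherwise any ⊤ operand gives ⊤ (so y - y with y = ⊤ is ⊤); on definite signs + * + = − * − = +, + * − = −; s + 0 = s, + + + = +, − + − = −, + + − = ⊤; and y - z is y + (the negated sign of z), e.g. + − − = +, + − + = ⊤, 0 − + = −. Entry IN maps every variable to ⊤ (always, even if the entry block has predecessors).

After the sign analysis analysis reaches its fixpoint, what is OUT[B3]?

Answer: {a: +, b: ⊤, c: ⊤, d: ⊤, e: ⊤, f: ⊤}

Trace:
Per-block solution:
  B0: | IN=(all ⊤) | OUT=(all ⊤)
  B1: | IN=(all ⊤) | OUT=(all ⊤)
  B2: | IN=(all ⊤) | OUT=(all ⊤)
  B3: | IN=(all ⊤) | OUT={a:+; rest ⊤}
  B4: | IN=(all ⊤) | OUT={a:+, f:+; rest ⊤}
  B5: | IN={a:+, f:+; rest ⊤} | OUT={a:+, f:+; rest ⊤}
  B6: | IN={a:+, f:+; rest ⊤} | OUT={a:+, b:+, f:+; rest ⊤}
  B7: | IN={a:+, b:+, f:+; rest ⊤} | OUT={a:+; rest ⊤}
  B8: | IN={a:+; rest ⊤} | OUT=(all ⊤)
  B9: | IN=(all ⊤) | OUT=(all ⊤)

Merge at B3: IN[B3] = OUT[B2] = {a: ⊤, b: ⊤, c: ⊤, d: ⊤, e: ⊤, f: ⊤}
Applying B3's transfer function to that IN value gives OUT[B3] (row B3 above).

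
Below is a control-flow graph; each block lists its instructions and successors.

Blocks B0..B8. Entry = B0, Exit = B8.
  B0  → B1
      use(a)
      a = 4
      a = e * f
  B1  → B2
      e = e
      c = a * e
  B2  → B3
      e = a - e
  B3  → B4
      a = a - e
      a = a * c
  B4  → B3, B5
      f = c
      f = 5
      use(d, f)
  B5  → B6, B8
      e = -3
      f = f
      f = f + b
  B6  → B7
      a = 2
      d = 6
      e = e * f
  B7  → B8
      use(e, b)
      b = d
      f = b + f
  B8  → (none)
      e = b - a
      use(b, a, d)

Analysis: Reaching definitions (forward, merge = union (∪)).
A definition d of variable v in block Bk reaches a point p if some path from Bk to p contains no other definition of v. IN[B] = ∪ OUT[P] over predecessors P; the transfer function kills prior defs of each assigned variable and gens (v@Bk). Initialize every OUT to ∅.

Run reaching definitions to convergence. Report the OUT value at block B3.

Answer: {a@B3, c@B1, e@B2, f@B4}

Trace:
Per-block solution:
  B0:   IN={}   OUT={a@B0}
  B1:   IN={a@B0}   OUT={a@B0, c@B1, e@B1}
  B2:   IN={a@B0, c@B1, e@B1}   OUT={a@B0, c@B1, e@B2}
  B3:   IN={a@B0, a@B3, c@B1, e@B2, f@B4}   OUT={a@B3, c@B1, e@B2, f@B4}
  B4:   IN={a@B3, c@B1, e@B2, f@B4}   OUT={a@B3, c@B1, e@B2, f@B4}
  B5:   IN={a@B3, c@B1, e@B2, f@B4}   OUT={a@B3, c@B1, e@B5, f@B5}
  B6:   IN={a@B3, c@B1, e@B5, f@B5}   OUT={a@B6, c@B1, d@B6, e@B6, f@B5}
  B7:   IN={a@B6, c@B1, d@B6, e@B6, f@B5}   OUT={a@B6, b@B7, c@B1, d@B6, e@B6, f@B7}
  B8:   IN={a@B3, a@B6, b@B7, c@B1, d@B6, e@B5, e@B6, f@B5, f@B7}   OUT={a@B3, a@B6, b@B7, c@B1, d@B6, e@B8, f@B5, f@B7}

Merge at B3: IN[B3] = OUT[B2] ⊔ OUT[B4] = {a@B0, a@B3, c@B1, e@B2, f@B4}
Applying B3's transfer function to that IN value gives OUT[B3] (row B3 above).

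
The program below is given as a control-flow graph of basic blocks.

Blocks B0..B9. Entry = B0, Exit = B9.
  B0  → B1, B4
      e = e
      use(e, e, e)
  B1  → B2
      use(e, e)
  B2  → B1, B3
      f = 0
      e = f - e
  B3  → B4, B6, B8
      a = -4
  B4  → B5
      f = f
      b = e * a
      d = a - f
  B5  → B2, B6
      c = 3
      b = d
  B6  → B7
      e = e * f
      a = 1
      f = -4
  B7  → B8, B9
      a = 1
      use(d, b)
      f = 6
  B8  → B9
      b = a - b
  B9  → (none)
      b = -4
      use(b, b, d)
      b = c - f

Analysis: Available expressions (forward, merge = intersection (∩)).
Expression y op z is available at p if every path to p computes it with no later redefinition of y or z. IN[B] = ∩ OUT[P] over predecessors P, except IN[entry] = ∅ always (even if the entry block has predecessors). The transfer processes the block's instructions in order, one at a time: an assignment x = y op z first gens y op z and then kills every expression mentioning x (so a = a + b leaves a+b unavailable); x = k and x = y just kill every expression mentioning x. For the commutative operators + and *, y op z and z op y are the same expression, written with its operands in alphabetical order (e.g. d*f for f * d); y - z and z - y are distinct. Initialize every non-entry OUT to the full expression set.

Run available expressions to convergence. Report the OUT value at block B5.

Per-block solution:
  B0:   IN={}   OUT={}
  B1:   IN={}   OUT={}
  B2:   IN={}   OUT={}
  B3:   IN={}   OUT={}
  B4:   IN={}   OUT={a*e, a-f}
  B5:   IN={a*e, a-f}   OUT={a*e, a-f}
  B6:   IN={}   OUT={}
  B7:   IN={}   OUT={}
  B8:   IN={}   OUT={}
  B9:   IN={}   OUT={c-f}

Merge at B5: IN[B5] = OUT[B4] = {a*e, a-f}
Applying B5's transfer function to that IN value gives OUT[B5] (row B5 above).

Answer: {a*e, a-f}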